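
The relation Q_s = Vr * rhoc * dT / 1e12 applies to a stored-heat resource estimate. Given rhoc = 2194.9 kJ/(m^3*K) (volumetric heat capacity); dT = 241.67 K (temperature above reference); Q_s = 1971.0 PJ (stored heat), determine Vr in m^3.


Vr = Q_s * 1e12 / (rhoc * dT)
Vr = 1971.0 * 1e12 / (2194.9 * 241.67)
Vr = 3.7158e+09 m^3


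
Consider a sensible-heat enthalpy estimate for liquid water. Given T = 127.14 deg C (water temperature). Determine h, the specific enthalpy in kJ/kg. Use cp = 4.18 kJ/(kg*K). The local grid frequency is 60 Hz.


h = cp * T
h = 4.18 * 127.14
h = 531.45 kJ/kg


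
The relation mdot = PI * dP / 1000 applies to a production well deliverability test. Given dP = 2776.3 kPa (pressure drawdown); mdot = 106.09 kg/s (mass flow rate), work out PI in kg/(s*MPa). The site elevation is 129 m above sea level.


PI = mdot * 1000 / dP
PI = 106.09 * 1000 / 2776.3
PI = 38.213 kg/(s*MPa)


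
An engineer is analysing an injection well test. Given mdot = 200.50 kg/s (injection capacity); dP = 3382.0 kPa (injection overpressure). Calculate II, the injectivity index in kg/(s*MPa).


II = mdot * 1000 / dP
II = 200.50 * 1000 / 3382.0
II = 59.284 kg/(s*MPa)


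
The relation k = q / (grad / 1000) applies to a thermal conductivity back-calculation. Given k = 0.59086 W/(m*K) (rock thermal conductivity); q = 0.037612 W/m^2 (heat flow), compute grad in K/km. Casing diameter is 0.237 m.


grad = q / k * 1000
grad = 0.037612 / 0.59086 * 1000
grad = 63.65637 deg C/km
Convert: 63.65637 deg C/km * 1.0 = 63.656 K/km
grad = 63.656 K/km


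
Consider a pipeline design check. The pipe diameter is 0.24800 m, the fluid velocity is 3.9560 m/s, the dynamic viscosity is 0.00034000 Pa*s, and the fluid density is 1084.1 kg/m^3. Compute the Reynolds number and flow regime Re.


Step 1: Re = rho*vel*D/mu = 1084.1*3.956*0.248/0.00034 = 3.1282e+06
Step 2: Re = 3.1282e+06 > 4000, so flow is turbulent.
Re = 3.1282e+06 (turbulent)


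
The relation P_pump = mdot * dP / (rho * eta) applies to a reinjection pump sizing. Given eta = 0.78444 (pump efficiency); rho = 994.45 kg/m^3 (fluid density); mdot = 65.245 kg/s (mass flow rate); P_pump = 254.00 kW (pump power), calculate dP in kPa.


dP = P_pump * rho * eta / mdot
dP = 254.00 * 994.45 * 0.78444 / 65.245
dP = 3036.9 kPa


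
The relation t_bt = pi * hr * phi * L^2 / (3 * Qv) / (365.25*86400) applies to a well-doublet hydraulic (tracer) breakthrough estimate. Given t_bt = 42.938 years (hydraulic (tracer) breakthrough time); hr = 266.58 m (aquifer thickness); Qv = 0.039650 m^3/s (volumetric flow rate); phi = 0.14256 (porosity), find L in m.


L = sqrt(t_bt*365.25*86400*3*Qv / (pi*hr*phi))
L = sqrt(42.938*365.25*86400*3*0.039650 / (pi*266.58*0.14256))
L = 1161.9 m


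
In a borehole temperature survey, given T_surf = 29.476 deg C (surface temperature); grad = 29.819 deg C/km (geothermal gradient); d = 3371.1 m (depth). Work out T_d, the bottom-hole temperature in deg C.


T_d = T_surf + grad * d / 1000
T_d = 29.476 + 29.819 * 3371.1 / 1000
T_d = 130.00 deg C


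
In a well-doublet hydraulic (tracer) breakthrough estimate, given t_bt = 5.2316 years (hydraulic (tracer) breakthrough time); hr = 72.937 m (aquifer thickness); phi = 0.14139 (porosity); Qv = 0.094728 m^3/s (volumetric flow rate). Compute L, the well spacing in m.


L = sqrt(t_bt*365.25*86400*3*Qv / (pi*hr*phi))
L = sqrt(5.2316*365.25*86400*3*0.094728 / (pi*72.937*0.14139))
L = 1203.4 m


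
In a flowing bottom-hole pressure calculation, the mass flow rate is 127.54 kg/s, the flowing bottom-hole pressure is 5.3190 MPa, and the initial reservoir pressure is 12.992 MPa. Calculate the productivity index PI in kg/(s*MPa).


PI = mdot / (P_i - P_wf)
PI = 127.54 / (12.992 - 5.3190)
PI = 16.622 kg/(s*MPa)


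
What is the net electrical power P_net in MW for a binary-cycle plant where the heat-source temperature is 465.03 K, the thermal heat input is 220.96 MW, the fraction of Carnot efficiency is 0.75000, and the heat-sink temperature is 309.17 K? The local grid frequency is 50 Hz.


Step 1: eta = (1 - Tc/Th)*f = (1 - 309.17/465.03)*0.75 = 0.2513709
Step 2: P_net = eta * Q_in = 0.2513709 * 220.96 = 55.543 MW
P_net = 55.543 MW


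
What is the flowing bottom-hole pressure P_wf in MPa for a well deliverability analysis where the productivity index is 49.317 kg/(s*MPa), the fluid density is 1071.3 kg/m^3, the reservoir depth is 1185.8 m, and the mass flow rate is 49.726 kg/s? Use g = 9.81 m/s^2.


Step 1: P_i = rho*g*h/1e6 = 1071.3*9.81*1185.8/1e6 = 12.46211 MPa
Step 2: P_wf = P_i - mdot/PI = 12.46211 - 49.726/49.317 = 11.454 MPa
P_wf = 11.454 MPa


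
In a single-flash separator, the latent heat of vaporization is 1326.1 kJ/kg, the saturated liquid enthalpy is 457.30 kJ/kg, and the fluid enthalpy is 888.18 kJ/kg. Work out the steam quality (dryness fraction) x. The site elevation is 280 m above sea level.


x = (h - hf) / hfg
x = (888.18 - 457.30) / 1326.1
x = 0.32492


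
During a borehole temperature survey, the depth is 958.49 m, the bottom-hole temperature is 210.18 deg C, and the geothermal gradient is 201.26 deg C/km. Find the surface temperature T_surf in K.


T_surf = T_d - grad * d / 1000
T_surf = 210.18 - 201.26 * 958.49 / 1000
T_surf = 17.27430 deg C
Convert to K: 17.27430 + 273.15 = 290.42 K
T_surf = 290.42 K


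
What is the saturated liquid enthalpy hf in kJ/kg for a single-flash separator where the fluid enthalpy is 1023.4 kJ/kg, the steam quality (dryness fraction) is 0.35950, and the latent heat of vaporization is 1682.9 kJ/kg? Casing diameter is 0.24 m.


hf = h - x * hfg
hf = 1023.4 - 0.35950 * 1682.9
hf = 418.40 kJ/kg


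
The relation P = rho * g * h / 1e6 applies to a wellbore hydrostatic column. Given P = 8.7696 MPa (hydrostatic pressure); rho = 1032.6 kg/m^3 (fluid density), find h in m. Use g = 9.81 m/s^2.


h = P * 1e6 / (g * rho)
h = 8.7696 * 1e6 / (9.81 * 1032.6)
h = 865.72 m


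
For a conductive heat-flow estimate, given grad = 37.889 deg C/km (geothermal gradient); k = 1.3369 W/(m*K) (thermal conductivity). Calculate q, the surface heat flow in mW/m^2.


q = k * grad / 1000
q = 1.3369 * 37.889 / 1000
q = 0.05065380 W/m^2
Convert: 0.05065380 W/m^2 * 1000.0 = 50.654 mW/m^2
q = 50.654 mW/m^2


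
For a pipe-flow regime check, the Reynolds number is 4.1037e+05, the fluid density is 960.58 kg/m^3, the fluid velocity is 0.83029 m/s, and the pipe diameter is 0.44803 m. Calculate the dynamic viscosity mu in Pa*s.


mu = rho * vel * D / Re
mu = 960.58 * 0.83029 * 0.44803 / 4.1037e+05
mu = 0.00087075 Pa*s


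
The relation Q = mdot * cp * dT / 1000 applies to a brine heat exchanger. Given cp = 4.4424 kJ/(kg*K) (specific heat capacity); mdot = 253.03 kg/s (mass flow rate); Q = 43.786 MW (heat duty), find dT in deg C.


dT = Q * 1000 / (mdot * cp)
dT = 43.786 * 1000 / (253.03 * 4.4424)
dT = 38.95342 K
Convert (temperature difference, 1 K = 1 deg C): 38.95342 K = 38.95342 deg C
dT = 38.953 deg C


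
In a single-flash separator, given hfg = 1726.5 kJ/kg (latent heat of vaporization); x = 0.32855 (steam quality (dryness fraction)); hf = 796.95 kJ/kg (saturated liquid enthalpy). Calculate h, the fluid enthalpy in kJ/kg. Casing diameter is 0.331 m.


h = hf + x * hfg
h = 796.95 + 0.32855 * 1726.5
h = 1364.2 kJ/kg


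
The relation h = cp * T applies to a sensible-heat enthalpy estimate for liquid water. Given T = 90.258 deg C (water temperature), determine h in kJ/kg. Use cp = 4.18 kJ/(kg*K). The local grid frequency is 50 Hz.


h = cp * T
h = 4.18 * 90.258
h = 377.28 kJ/kg


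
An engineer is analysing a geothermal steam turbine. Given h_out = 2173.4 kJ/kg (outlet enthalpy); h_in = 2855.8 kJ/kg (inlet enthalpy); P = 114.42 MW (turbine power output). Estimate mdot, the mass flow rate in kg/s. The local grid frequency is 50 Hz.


mdot = P * 1000 / (h_in - h_out)
mdot = 114.42 * 1000 / (2855.8 - 2173.4)
mdot = 167.67 kg/s


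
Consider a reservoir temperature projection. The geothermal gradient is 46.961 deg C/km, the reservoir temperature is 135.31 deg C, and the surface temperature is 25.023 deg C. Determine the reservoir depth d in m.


d = (T_res - T_surf) / grad * 1000
d = (135.31 - 25.023) / 46.961 * 1000
d = 2348.5 m


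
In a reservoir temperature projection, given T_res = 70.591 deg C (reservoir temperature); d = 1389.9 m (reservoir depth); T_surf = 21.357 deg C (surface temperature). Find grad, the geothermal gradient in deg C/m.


grad = (T_res - T_surf) / d * 1000
grad = (70.591 - 21.357) / 1389.9 * 1000
grad = 35.42269 deg C/km
Convert: 35.42269 deg C/km * 0.001 = 0.035423 deg C/m
grad = 0.035423 deg C/m


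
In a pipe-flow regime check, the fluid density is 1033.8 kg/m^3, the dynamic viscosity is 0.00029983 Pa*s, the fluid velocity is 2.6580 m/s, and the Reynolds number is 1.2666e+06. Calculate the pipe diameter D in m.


D = Re * mu / (rho * vel)
D = 1.2666e+06 * 0.00029983 / (1033.8 * 2.6580)
D = 0.13820 m


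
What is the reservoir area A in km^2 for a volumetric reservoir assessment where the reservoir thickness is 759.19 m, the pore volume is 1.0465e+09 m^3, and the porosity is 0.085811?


A = Vp / (1e6 * hr * phi)
A = 1.0465e+09 / (1e6 * 759.19 * 0.085811)
A = 16.064 km^2


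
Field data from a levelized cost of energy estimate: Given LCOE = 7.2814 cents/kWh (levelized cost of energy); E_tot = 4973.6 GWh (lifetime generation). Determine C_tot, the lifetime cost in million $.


C_tot = LCOE / 100 * E_tot
C_tot = 7.2814 / 100 * 4973.6
C_tot = 362.15 million $


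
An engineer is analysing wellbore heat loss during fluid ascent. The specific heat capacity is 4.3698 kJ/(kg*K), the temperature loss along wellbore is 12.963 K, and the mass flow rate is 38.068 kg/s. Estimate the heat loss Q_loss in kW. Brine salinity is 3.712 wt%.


Q_loss = mdot * cp * dT
Q_loss = 38.068 * 4.3698 * 12.963
Q_loss = 2156.4 kW


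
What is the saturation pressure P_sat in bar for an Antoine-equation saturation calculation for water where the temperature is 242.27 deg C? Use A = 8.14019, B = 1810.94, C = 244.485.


P_sat = 10^(A - B/(C + T)) / 760 * 0.101325
P_sat = 10^(8.14019 - 1810.94/(244.485 + 242.27)) / 760 * 0.101325
P_sat = 3.504763 MPa
Convert: 3.504763 MPa * 10.0 = 35.048 bar
P_sat = 35.048 bar


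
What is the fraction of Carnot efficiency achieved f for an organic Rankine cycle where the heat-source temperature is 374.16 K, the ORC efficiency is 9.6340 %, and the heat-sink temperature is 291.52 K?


f = (eta_orc/100) / (1 - Tc/Th)
f = (9.6340/100) / (1 - 291.52/374.16)
f = 0.43619


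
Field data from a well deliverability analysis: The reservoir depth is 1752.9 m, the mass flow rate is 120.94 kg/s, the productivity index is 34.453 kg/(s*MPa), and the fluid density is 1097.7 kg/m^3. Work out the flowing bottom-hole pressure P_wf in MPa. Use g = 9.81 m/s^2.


Step 1: P_i = rho*g*h/1e6 = 1097.7*9.81*1752.9/1e6 = 18.87599 MPa
Step 2: P_wf = P_i - mdot/PI = 18.87599 - 120.94/34.453 = 15.366 MPa
P_wf = 15.366 MPa


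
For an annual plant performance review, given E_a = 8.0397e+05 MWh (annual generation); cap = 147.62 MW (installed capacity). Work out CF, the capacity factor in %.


CF = E_a / (cap * 8760) * 100
CF = 8.0397e+05 / (147.62 * 8760) * 100
CF = 62.171 %


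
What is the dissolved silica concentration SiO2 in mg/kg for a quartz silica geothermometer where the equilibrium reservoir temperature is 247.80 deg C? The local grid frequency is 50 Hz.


SiO2 = 10^(5.19 - 1309/(T_eq + 273.15))
SiO2 = 10^(5.19 - 1309/(247.80 + 273.15))
SiO2 = 475.64 mg/kg


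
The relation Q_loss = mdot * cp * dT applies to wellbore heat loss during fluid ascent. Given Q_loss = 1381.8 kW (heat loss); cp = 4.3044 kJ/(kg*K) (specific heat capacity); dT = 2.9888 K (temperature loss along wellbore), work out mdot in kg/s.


mdot = Q_loss / (cp * dT)
mdot = 1381.8 / (4.3044 * 2.9888)
mdot = 107.41 kg/s


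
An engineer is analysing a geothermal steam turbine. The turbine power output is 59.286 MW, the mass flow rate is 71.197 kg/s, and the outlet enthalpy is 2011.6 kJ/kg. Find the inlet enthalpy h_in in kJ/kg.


h_in = h_out + P * 1000 / mdot
h_in = 2011.6 + 59.286 * 1000 / 71.197
h_in = 2844.3 kJ/kg


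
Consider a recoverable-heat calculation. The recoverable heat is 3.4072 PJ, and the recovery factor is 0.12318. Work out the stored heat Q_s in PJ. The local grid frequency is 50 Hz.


Q_s = Q_rec / RF
Q_s = 3.4072 / 0.12318
Q_s = 27.660 PJ


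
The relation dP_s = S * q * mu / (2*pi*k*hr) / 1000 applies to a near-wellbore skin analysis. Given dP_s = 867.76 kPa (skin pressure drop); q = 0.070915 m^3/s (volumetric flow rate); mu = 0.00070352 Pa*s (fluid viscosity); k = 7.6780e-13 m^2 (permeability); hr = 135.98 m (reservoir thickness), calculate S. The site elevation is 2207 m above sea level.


S = dP_s * 1000 * 2*pi*k*hr / (q*mu)
S = 867.76 * 1000 * 2*pi*7.6780e-13*135.98 / (0.070915*0.00070352)
S = 11.410


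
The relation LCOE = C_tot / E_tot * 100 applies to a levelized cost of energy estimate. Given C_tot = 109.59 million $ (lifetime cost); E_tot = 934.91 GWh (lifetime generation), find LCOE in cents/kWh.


LCOE = C_tot / E_tot * 100
LCOE = 109.59 / 934.91 * 100
LCOE = 11.722 cents/kWh


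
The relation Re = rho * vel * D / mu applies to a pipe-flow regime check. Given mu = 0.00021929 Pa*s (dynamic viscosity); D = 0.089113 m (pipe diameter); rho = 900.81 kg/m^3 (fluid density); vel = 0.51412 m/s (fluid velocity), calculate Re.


Re = rho * vel * D / mu
Re = 900.81 * 0.51412 * 0.089113 / 0.00021929
Re = 1.8820e+05


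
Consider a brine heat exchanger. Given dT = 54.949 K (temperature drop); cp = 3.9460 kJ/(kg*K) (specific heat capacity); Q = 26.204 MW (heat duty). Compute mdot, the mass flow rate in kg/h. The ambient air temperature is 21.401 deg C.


mdot = Q * 1000 / (cp * dT)
mdot = 26.204 * 1000 / (3.9460 * 54.949)
mdot = 120.8511 kg/s
Convert: 120.8511 kg/s * 3600.0 = 4.3506e+05 kg/h
mdot = 4.3506e+05 kg/h


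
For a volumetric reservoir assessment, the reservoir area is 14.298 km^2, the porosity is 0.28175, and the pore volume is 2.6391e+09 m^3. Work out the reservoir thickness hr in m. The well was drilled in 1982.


hr = Vp / (A * 1e6 * phi)
hr = 2.6391e+09 / (14.298 * 1e6 * 0.28175)
hr = 655.11 m


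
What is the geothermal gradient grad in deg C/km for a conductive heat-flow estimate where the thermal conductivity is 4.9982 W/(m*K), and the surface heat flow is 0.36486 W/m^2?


grad = q * 1000 / k
grad = 0.36486 * 1000 / 4.9982
grad = 72.998 deg C/km


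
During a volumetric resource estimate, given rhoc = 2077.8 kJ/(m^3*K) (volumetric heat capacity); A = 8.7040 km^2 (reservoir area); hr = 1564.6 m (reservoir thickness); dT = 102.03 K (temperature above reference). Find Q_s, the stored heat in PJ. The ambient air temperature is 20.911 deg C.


Step 1: Vr = A*1e6*hr = 8.704*1e6*1564.6 = 1.361828e+10 m^3
Step 2: Q_s = Vr*rhoc*dT/1e12 = 1.361828e+10*2077.8*102.03/1e12 = 2887.0 PJ
Q_s = 2887.0 PJ


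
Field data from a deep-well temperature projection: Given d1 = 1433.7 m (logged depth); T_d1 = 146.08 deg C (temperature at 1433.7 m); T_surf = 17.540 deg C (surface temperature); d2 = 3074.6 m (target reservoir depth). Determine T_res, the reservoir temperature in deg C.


Step 1: grad = (T_d1 - T_surf)/d1 * 1000 = (146.08 - 17.54)/1433.7 * 1000 = 89.65613 deg C/km
Step 2: T_res = T_surf + grad*d2/1000 = 17.54 + 89.65613*3074.6/1000 = 293.20 deg C
T_res = 293.20 deg C


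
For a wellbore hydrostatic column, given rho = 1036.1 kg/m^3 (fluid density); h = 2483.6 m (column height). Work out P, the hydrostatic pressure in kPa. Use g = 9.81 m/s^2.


P = rho * g * h / 1e6
P = 1036.1 * 9.81 * 2483.6 / 1e6
P = 25.24366 MPa
Convert: 25.24366 MPa * 1000.0 = 25244 kPa
P = 25244 kPa


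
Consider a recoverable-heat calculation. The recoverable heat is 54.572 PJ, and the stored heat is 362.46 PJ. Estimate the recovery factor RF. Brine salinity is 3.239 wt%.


RF = Q_rec / Q_s
RF = 54.572 / 362.46
RF = 0.15056


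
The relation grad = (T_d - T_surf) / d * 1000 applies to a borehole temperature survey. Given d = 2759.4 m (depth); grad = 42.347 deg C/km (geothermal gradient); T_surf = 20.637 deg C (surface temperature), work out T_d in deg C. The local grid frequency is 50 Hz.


T_d = T_surf + grad * d / 1000
T_d = 20.637 + 42.347 * 2759.4 / 1000
T_d = 137.49 deg C


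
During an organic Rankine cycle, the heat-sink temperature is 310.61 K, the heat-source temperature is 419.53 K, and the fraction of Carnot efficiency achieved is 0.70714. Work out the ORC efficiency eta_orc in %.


eta_orc = (1 - Tc/Th) * f * 100
eta_orc = (1 - 310.61/419.53) * 0.70714 * 100
eta_orc = 18.359 %


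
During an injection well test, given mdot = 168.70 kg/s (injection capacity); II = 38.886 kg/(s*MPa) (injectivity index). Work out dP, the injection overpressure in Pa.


dP = mdot * 1000 / II
dP = 168.70 * 1000 / 38.886
dP = 4338.322 kPa
Convert: 4338.322 kPa * 1000.0 = 4.3383e+06 Pa
dP = 4.3383e+06 Pa


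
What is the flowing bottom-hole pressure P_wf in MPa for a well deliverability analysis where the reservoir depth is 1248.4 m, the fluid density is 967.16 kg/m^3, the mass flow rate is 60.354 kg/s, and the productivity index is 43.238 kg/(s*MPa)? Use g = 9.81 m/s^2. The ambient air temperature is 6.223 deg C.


Step 1: P_i = rho*g*h/1e6 = 967.16*9.81*1248.4/1e6 = 11.84462 MPa
Step 2: P_wf = P_i - mdot/PI = 11.84462 - 60.354/43.238 = 10.449 MPa
P_wf = 10.449 MPa


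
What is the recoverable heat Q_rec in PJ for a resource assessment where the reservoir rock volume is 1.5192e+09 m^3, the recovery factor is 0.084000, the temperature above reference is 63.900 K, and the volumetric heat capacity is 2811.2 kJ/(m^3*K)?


Step 1: Q_s = Vr*rhoc*dT/1e12 = 1.5192e+09*2811.2*63.9/1e12 = 272.9025 PJ
Step 2: Q_rec = Q_s * RF = 272.9025 * 0.084 = 22.924 PJ
Q_rec = 22.924 PJ


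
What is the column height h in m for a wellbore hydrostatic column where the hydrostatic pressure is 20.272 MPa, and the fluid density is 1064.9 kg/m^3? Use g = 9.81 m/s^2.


h = P * 1e6 / (g * rho)
h = 20.272 * 1e6 / (9.81 * 1064.9)
h = 1940.5 m


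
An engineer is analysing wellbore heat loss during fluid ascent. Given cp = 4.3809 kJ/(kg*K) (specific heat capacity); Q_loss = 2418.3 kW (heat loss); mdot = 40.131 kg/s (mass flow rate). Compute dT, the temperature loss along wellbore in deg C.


dT = Q_loss / (mdot * cp)
dT = 2418.3 / (40.131 * 4.3809)
dT = 13.75520 K
Convert (temperature difference, 1 K = 1 deg C): 13.75520 K = 13.75520 deg C
dT = 13.755 deg C


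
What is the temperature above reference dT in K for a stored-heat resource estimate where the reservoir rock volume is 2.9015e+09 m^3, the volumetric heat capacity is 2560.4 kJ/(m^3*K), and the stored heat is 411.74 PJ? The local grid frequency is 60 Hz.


dT = Q_s * 1e12 / (Vr * rhoc)
dT = 411.74 * 1e12 / (2.9015e+09 * 2560.4)
dT = 55.423 K


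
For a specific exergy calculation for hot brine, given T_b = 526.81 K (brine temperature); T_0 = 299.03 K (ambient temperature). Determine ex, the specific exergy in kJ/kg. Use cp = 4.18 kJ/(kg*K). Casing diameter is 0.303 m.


ex = cp * ((T_b - T_0) - T_0 * ln(T_b/T_0))
ex = 4.18 * ((526.81 - 299.03) - 299.03 * ln(526.81/299.03))
ex = 244.28 kJ/kg


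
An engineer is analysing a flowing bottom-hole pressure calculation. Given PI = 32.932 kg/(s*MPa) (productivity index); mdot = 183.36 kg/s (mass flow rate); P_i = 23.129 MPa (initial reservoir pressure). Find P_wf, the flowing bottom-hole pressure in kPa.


P_wf = P_i - mdot / PI
P_wf = 23.129 - 183.36 / 32.932
P_wf = 17.56116 MPa
Convert: 17.56116 MPa * 1000.0 = 17561 kPa
P_wf = 17561 kPa


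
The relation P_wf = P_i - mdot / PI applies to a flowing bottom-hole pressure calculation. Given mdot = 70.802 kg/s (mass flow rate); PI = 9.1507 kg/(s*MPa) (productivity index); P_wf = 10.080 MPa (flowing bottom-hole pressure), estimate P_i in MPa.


P_i = P_wf + mdot / PI
P_i = 10.080 + 70.802 / 9.1507
P_i = 17.817 MPa


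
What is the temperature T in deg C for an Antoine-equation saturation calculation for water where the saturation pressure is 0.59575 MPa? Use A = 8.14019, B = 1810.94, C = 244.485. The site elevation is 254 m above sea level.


T = B / (A - log10(P_sat * 760 / 0.101325)) - C
T = 1810.94 / (8.14019 - log10(0.59575 * 760 / 0.101325)) - 244.485
T = 158.84 deg C


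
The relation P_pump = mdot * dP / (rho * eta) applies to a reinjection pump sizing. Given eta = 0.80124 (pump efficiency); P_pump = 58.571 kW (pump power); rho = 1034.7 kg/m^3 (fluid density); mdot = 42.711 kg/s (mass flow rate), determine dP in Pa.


dP = P_pump * rho * eta / mdot
dP = 58.571 * 1034.7 * 0.80124 / 42.711
dP = 1136.894 kPa
Convert: 1136.894 kPa * 1000.0 = 1.1369e+06 Pa
dP = 1.1369e+06 Pa


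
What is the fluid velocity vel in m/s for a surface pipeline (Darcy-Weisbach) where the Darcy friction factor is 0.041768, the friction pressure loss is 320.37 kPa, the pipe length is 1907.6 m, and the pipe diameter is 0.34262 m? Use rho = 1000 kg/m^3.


vel = sqrt(dP*1000*2*D / (f*L*rho))
vel = sqrt(320.37*1000*2*0.34262 / (0.041768*1907.6*1000))
vel = 1.6599 m/s


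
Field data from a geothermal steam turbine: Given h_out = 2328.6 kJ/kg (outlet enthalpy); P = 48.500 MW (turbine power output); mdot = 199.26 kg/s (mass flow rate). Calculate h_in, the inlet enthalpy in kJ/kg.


h_in = h_out + P * 1000 / mdot
h_in = 2328.6 + 48.500 * 1000 / 199.26
h_in = 2572.0 kJ/kg


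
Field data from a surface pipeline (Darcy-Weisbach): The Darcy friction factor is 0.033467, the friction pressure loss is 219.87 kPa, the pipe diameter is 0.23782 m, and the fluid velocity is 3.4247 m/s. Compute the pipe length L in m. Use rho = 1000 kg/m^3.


L = dP*1000*D / (f*rho*vel^2/2)
L = 219.87*1000*0.23782 / (0.033467*1000*3.4247^2/2)
L = 266.43 m


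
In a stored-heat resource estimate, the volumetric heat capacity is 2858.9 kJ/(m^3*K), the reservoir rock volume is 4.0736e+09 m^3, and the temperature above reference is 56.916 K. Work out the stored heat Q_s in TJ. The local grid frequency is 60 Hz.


Q_s = Vr * rhoc * dT / 1e12
Q_s = 4.0736e+09 * 2858.9 * 56.916 / 1e12
Q_s = 662.8446 PJ
Convert: 662.8446 PJ * 1000.0 = 6.6284e+05 TJ
Q_s = 6.6284e+05 TJ


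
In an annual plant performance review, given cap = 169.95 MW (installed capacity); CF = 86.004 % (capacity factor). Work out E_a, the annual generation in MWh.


E_a = CF / 100 * cap * 8760
E_a = 86.004 / 100 * 169.95 * 8760
E_a = 1.2804e+06 MWh


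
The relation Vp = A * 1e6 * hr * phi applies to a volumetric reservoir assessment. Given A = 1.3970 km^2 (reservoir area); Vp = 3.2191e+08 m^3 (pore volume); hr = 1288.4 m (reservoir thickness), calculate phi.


phi = Vp / (A * 1e6 * hr)
phi = 3.2191e+08 / (1.3970 * 1e6 * 1288.4)
phi = 0.17885


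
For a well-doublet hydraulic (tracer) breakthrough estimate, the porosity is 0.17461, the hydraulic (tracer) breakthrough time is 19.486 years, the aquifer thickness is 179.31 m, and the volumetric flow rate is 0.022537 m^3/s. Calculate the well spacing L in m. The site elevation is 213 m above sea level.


L = sqrt(t_bt*365.25*86400*3*Qv / (pi*hr*phi))
L = sqrt(19.486*365.25*86400*3*0.022537 / (pi*179.31*0.17461))
L = 650.15 m


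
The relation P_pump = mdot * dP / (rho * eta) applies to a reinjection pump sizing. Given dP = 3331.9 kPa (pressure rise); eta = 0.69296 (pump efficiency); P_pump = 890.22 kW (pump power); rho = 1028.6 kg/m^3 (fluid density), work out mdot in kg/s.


mdot = P_pump * rho * eta / dP
mdot = 890.22 * 1028.6 * 0.69296 / 3331.9
mdot = 190.44 kg/s


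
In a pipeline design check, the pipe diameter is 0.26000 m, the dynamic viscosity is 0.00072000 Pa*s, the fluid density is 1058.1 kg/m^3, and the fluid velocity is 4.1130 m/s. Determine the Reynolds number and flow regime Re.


Step 1: Re = rho*vel*D/mu = 1058.1*4.113*0.26/0.00072 = 1.5715e+06
Step 2: Re = 1.5715e+06 > 4000, so flow is turbulent.
Re = 1.5715e+06 (turbulent)


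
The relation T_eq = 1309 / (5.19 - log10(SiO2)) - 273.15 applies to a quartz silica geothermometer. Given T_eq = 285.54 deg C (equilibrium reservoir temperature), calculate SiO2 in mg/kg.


SiO2 = 10^(5.19 - 1309/(T_eq + 273.15))
SiO2 = 10^(5.19 - 1309/(285.54 + 273.15))
SiO2 = 703.10 mg/kg


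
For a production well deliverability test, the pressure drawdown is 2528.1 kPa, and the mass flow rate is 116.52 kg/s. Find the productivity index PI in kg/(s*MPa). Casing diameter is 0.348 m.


PI = mdot * 1000 / dP
PI = 116.52 * 1000 / 2528.1
PI = 46.090 kg/(s*MPa)


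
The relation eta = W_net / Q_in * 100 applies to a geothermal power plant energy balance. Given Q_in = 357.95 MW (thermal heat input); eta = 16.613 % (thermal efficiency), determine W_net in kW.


W_net = eta / 100 * Q_in
W_net = 16.613 / 100 * 357.95
W_net = 59.46623 MW
Convert: 59.46623 MW * 1000.0 = 59466 kW
W_net = 59466 kW


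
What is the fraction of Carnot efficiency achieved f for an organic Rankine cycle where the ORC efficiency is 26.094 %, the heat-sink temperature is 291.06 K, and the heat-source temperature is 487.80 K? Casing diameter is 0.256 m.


f = (eta_orc/100) / (1 - Tc/Th)
f = (26.094/100) / (1 - 291.06/487.80)
f = 0.64698


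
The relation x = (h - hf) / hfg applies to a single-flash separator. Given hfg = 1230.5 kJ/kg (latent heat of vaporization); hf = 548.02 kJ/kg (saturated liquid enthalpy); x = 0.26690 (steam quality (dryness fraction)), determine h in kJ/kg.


h = hf + x * hfg
h = 548.02 + 0.26690 * 1230.5
h = 876.44 kJ/kg


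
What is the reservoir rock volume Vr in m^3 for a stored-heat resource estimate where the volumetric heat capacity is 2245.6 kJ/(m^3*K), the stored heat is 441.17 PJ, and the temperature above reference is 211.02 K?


Vr = Q_s * 1e12 / (rhoc * dT)
Vr = 441.17 * 1e12 / (2245.6 * 211.02)
Vr = 9.3100e+08 m^3


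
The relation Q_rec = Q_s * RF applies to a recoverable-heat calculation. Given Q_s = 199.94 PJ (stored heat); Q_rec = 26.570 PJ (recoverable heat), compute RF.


RF = Q_rec / Q_s
RF = 26.570 / 199.94
RF = 0.13289


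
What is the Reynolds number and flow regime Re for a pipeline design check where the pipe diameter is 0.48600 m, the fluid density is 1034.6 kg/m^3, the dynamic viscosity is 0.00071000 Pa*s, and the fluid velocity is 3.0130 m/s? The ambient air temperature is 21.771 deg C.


Step 1: Re = rho*vel*D/mu = 1034.6*3.013*0.486/0.00071 = 2.1338e+06
Step 2: Re = 2.1338e+06 > 4000, so flow is turbulent.
Re = 2.1338e+06 (turbulent)


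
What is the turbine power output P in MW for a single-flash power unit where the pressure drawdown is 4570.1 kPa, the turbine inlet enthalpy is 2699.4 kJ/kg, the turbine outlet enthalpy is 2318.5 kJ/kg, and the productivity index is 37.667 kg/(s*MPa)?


Step 1: mdot = PI * dP / 1000 = 37.667 * 4570.1 / 1000 = 172.1420 kg/s
Step 2: P = mdot*(h_in - h_out)/1000 = 172.1420*(2699.4 - 2318.5)/1000 = 65.569 MW
P = 65.569 MW


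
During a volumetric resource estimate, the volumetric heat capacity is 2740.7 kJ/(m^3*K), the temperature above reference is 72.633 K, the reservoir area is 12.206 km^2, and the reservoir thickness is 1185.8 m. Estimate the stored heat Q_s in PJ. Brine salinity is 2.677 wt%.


Step 1: Vr = A*1e6*hr = 12.206*1e6*1185.8 = 1.447387e+10 m^3
Step 2: Q_s = Vr*rhoc*dT/1e12 = 1.447387e+10*2740.7*72.633/1e12 = 2881.2 PJ
Q_s = 2881.2 PJ


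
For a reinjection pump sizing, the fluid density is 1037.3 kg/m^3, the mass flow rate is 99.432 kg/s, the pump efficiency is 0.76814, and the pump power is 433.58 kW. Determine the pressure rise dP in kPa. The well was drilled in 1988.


dP = P_pump * rho * eta / mdot
dP = 433.58 * 1037.3 * 0.76814 / 99.432
dP = 3474.5 kPa


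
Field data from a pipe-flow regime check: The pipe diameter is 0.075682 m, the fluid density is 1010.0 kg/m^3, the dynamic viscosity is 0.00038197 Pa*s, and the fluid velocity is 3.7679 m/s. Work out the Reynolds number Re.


Re = rho * vel * D / mu
Re = 1010.0 * 3.7679 * 0.075682 / 0.00038197
Re = 7.5402e+05


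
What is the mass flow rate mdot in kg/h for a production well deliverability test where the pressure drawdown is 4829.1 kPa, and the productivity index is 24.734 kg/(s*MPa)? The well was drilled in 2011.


mdot = PI * dP / 1000
mdot = 24.734 * 4829.1 / 1000
mdot = 119.4430 kg/s
Convert: 119.4430 kg/s * 3600.0 = 4.2999e+05 kg/h
mdot = 4.2999e+05 kg/h


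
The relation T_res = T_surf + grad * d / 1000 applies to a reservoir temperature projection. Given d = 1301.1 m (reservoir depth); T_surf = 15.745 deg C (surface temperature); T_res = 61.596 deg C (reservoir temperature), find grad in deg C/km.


grad = (T_res - T_surf) / d * 1000
grad = (61.596 - 15.745) / 1301.1 * 1000
grad = 35.240 deg C/km


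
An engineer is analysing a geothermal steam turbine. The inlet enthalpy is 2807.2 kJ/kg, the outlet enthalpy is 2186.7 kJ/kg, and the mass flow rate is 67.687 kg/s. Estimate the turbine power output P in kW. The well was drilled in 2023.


P = mdot * (h_in - h_out) / 1000
P = 67.687 * (2807.2 - 2186.7) / 1000
P = 41.99978 MW
Convert: 41.99978 MW * 1000.0 = 42000 kW
P = 42000 kW


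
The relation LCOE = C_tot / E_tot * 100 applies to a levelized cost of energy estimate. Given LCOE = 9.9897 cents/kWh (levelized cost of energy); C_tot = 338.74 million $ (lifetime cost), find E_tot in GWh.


E_tot = C_tot / LCOE * 100
E_tot = 338.74 / 9.9897 * 100
E_tot = 3390.9 GWh


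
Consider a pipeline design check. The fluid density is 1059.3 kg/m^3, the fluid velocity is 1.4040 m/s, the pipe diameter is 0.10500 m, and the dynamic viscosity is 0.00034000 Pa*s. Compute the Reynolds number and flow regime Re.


Step 1: Re = rho*vel*D/mu = 1059.3*1.404*0.105/0.00034 = 4.5930e+05
Step 2: Re = 4.5930e+05 > 4000, so flow is turbulent.
Re = 4.5930e+05 (turbulent)


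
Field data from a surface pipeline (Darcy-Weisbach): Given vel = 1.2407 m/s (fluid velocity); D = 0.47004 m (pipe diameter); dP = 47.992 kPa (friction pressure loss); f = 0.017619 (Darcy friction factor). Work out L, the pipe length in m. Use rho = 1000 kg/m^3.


L = dP*1000*D / (f*rho*vel^2/2)
L = 47.992*1000*0.47004 / (0.017619*1000*1.2407^2/2)
L = 1663.5 m


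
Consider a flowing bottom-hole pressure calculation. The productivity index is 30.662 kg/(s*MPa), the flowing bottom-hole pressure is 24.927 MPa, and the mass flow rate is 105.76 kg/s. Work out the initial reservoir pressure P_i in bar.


P_i = P_wf + mdot / PI
P_i = 24.927 + 105.76 / 30.662
P_i = 28.37622 MPa
Convert: 28.37622 MPa * 10.0 = 283.76 bar
P_i = 283.76 bar


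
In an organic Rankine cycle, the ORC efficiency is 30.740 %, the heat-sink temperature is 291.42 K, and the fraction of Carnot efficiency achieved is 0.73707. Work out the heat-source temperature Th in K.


Th = Tc / (1 - (eta_orc/100)/f)
Th = 291.42 / (1 - (30.740/100)/0.73707)
Th = 499.91 K


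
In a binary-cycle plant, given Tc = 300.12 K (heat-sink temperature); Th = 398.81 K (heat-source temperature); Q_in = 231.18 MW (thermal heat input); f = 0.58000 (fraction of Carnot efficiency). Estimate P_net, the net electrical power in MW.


Step 1: eta = (1 - Tc/Th)*f = (1 - 300.12/398.81)*0.58 = 0.1435275
Step 2: P_net = eta * Q_in = 0.1435275 * 231.18 = 33.181 MW
P_net = 33.181 MW


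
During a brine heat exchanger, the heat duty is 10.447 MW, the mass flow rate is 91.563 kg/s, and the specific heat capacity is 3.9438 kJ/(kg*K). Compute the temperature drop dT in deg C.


dT = Q * 1000 / (mdot * cp)
dT = 10.447 * 1000 / (91.563 * 3.9438)
dT = 28.93055 K
Convert (temperature difference, 1 K = 1 deg C): 28.93055 K = 28.93055 deg C
dT = 28.931 deg C


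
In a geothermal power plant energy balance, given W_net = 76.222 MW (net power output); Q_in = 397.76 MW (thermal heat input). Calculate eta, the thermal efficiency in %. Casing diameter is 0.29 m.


eta = W_net / Q_in * 100
eta = 76.222 / 397.76 * 100
eta = 19.163 %


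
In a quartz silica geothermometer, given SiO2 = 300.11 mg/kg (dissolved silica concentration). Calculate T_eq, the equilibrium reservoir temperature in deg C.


T_eq = 1309 / (5.19 - log10(SiO2)) - 273.15
T_eq = 1309 / (5.19 - log10(300.11)) - 273.15
T_eq = 209.39 deg C


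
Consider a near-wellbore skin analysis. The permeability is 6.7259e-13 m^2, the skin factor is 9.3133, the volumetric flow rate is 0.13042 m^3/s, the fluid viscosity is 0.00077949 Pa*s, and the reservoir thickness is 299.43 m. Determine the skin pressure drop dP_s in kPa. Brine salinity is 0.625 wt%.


dP_s = S * q * mu / (2*pi*k*hr) / 1000
dP_s = 9.3133 * 0.13042 * 0.00077949 / (2*pi*6.7259e-13*299.43) / 1000
dP_s = 748.23 kPa


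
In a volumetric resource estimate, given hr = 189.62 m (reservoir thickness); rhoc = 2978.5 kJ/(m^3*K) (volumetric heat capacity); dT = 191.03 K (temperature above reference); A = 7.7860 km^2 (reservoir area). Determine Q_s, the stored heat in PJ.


Step 1: Vr = A*1e6*hr = 7.786*1e6*189.62 = 1.476381e+09 m^3
Step 2: Q_s = Vr*rhoc*dT/1e12 = 1.476381e+09*2978.5*191.03/1e12 = 840.04 PJ
Q_s = 840.04 PJ


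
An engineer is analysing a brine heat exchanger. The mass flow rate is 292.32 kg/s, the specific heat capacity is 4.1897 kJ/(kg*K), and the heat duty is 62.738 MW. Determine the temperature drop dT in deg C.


dT = Q * 1000 / (mdot * cp)
dT = 62.738 * 1000 / (292.32 * 4.1897)
dT = 51.22585 K
Convert (temperature difference, 1 K = 1 deg C): 51.22585 K = 51.22585 deg C
dT = 51.226 deg C


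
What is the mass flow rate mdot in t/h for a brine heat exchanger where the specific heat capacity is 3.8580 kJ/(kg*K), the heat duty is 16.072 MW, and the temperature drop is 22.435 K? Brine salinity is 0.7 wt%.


mdot = Q * 1000 / (cp * dT)
mdot = 16.072 * 1000 / (3.8580 * 22.435)
mdot = 185.6871 kg/s
Convert: 185.6871 kg/s * 3.6 = 668.47 t/h
mdot = 668.47 t/h


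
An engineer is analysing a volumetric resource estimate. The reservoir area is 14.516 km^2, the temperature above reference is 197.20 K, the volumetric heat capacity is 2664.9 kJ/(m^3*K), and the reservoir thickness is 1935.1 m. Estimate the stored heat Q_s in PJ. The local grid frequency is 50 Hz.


Step 1: Vr = A*1e6*hr = 14.516*1e6*1935.1 = 2.808991e+10 m^3
Step 2: Q_s = Vr*rhoc*dT/1e12 = 2.808991e+10*2664.9*197.2/1e12 = 14762 PJ
Q_s = 14762 PJ


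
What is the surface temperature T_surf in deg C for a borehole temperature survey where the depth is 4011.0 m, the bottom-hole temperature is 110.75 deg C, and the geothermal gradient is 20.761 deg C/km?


T_surf = T_d - grad * d / 1000
T_surf = 110.75 - 20.761 * 4011.0 / 1000
T_surf = 27.478 deg C


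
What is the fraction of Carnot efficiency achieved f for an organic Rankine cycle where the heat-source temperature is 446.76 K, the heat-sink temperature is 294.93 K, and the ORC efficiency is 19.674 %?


f = (eta_orc/100) / (1 - Tc/Th)
f = (19.674/100) / (1 - 294.93/446.76)
f = 0.57891


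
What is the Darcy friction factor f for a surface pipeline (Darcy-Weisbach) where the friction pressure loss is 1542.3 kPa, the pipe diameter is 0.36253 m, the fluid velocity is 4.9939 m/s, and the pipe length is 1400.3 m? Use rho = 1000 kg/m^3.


f = dP*1000 / ((L/D)*(rho*vel^2/2))
f = 1542.3*1000 / ((1400.3/0.36253)*(1000*4.9939^2/2))
f = 0.032022


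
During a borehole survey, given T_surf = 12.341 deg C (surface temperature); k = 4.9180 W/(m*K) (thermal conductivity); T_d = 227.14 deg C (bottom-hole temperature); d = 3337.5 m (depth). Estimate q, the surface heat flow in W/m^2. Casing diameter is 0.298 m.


Step 1: grad = (T_d - T_surf)/d * 1000 = (227.14 - 12.341)/3337.5 * 1000 = 64.35925 deg C/km
Step 2: q = k * grad / 1000 = 4.918 * 64.35925 / 1000 = 0.31652 W/m^2
q = 0.31652 W/m^2


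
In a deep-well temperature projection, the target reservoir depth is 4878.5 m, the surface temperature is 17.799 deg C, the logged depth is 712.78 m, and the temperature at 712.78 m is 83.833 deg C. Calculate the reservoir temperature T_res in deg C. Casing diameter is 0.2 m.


Step 1: grad = (T_d1 - T_surf)/d1 * 1000 = (83.833 - 17.799)/712.78 * 1000 = 92.64289 deg C/km
Step 2: T_res = T_surf + grad*d2/1000 = 17.799 + 92.64289*4878.5/1000 = 469.76 deg C
T_res = 469.76 deg C


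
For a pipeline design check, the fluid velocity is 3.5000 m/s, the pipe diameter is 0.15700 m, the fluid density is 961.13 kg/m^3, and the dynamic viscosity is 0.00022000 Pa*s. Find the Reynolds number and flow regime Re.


Step 1: Re = rho*vel*D/mu = 961.13*3.5*0.157/0.00022 = 2.4006e+06
Step 2: Re = 2.4006e+06 > 4000, so flow is turbulent.
Re = 2.4006e+06 (turbulent)


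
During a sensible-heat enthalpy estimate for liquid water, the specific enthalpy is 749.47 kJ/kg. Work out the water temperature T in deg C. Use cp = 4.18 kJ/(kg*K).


T = h / cp
T = 749.47 / 4.18
T = 179.30 deg C


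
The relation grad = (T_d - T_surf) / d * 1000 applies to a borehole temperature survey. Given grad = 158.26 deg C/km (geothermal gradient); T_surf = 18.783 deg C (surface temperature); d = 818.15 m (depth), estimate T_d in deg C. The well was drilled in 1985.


T_d = T_surf + grad * d / 1000
T_d = 18.783 + 158.26 * 818.15 / 1000
T_d = 148.26 deg C


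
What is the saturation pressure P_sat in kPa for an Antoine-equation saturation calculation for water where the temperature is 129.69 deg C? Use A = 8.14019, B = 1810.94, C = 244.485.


P_sat = 10^(A - B/(C + T)) / 760 * 0.101325
P_sat = 10^(8.14019 - 1810.94/(244.485 + 129.69)) / 760 * 0.101325
P_sat = 0.2662392 MPa
Convert: 0.2662392 MPa * 1000.0 = 266.24 kPa
P_sat = 266.24 kPa


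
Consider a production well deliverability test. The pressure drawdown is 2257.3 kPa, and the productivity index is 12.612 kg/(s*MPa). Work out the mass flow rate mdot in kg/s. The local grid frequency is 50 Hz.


mdot = PI * dP / 1000
mdot = 12.612 * 2257.3 / 1000
mdot = 28.469 kg/s


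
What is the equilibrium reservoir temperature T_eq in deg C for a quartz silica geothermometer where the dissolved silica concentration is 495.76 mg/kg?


T_eq = 1309 / (5.19 - log10(SiO2)) - 273.15
T_eq = 1309 / (5.19 - log10(495.76)) - 273.15
T_eq = 251.56 deg C


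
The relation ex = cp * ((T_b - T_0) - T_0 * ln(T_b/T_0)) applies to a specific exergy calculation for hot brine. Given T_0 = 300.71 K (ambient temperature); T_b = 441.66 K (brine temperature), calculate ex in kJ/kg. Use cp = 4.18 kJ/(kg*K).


ex = cp * ((T_b - T_0) - T_0 * ln(T_b/T_0))
ex = 4.18 * ((441.66 - 300.71) - 300.71 * ln(441.66/300.71))
ex = 106.00 kJ/kg


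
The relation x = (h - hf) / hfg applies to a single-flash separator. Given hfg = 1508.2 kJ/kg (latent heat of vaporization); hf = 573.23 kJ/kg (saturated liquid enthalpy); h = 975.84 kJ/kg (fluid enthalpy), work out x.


x = (h - hf) / hfg
x = (975.84 - 573.23) / 1508.2
x = 0.26695


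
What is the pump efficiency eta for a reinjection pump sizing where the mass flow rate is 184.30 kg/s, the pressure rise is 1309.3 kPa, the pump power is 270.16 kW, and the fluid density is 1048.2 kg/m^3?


eta = mdot * dP / (rho * P_pump)
eta = 184.30 * 1309.3 / (1048.2 * 270.16)
eta = 0.85212


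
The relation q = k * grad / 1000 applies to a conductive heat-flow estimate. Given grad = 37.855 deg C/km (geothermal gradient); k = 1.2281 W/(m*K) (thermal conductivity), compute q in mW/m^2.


q = k * grad / 1000
q = 1.2281 * 37.855 / 1000
q = 0.04648973 W/m^2
Convert: 0.04648973 W/m^2 * 1000.0 = 46.490 mW/m^2
q = 46.490 mW/m^2


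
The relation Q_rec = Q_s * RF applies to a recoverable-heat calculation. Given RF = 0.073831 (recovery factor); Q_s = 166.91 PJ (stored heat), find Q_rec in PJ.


Q_rec = Q_s * RF
Q_rec = 166.91 * 0.073831
Q_rec = 12.323 PJ


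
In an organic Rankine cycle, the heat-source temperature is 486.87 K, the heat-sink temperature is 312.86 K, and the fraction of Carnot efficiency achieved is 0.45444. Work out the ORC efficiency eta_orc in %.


eta_orc = (1 - Tc/Th) * f * 100
eta_orc = (1 - 312.86/486.87) * 0.45444 * 100
eta_orc = 16.242 %
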